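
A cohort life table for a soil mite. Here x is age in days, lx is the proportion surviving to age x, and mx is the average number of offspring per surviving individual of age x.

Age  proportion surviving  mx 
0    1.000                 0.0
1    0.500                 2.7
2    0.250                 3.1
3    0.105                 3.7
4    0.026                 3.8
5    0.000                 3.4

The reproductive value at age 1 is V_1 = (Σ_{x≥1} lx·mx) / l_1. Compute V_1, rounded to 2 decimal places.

lx·mx for x ≥ 1: 1.35, 0.775, 0.3885, 0.0988, 0 → sum = 2.6123
V_1 = 2.6123 / l_1 = 2.6123 / 0.5 = 5.2246 → 5.22

5.22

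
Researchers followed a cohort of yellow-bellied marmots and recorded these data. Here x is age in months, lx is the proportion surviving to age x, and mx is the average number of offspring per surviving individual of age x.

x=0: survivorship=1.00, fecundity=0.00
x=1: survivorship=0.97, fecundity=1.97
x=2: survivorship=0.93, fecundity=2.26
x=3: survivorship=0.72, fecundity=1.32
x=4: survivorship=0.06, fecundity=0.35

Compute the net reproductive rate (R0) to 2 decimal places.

lx·mx by age: 0, 1.9109, 2.1018, 0.9504, 0.021
R0 = Σ lx·mx = 4.9841 → 4.98

4.98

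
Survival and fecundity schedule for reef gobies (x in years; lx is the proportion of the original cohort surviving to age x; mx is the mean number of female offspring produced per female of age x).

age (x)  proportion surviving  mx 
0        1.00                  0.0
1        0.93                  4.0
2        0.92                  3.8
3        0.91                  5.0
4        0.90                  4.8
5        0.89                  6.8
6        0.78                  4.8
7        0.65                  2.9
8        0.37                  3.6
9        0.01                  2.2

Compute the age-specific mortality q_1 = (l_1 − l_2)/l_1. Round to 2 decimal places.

q_1 = (l_1 − l_2) / l_1 = (0.93 − 0.92) / 0.93
     = 0.01 / 0.93 = 0.010753… → 0.01

0.01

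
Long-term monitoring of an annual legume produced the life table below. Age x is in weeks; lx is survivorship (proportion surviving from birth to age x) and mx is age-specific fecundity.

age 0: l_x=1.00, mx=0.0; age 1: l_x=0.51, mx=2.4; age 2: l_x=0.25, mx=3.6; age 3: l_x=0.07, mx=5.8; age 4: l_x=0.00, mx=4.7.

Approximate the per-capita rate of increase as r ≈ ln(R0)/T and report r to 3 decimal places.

0.554

R0 = Σ lx·mx = 0 + 1.224 + 0.9 + 0.406 + 0 = 2.53
Σ x·lx·mx = 4.242; T = 4.242/2.53 = 1.67668…
r ≈ ln(R0)/T = ln(2.53)/1.67668… = 0.55361… → 0.554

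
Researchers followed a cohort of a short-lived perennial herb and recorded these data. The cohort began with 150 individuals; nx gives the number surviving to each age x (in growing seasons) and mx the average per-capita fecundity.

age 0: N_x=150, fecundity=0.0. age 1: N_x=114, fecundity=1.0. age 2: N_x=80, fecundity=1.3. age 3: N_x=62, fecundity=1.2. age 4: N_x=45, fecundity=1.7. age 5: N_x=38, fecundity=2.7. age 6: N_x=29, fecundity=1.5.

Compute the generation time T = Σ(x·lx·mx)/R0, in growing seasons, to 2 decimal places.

lx = nx/n0 = nx/150: 1, 0.76, 0.53333…, 0.41333…, 0.3, 0.25333…, 0.19333…
lx·mx: 0, 0.76, 0.693333…, 0.496…, 0.51, 0.684…, 0.29… → R0 = 3.433333…
x·lx·mx: 0, 0.76, 1.386667…, 1.488…, 2.04, 3.42…, 1.74… → Σ = 10.834667…
T = 10.834667… / 3.433333… = 3.155728… → 3.16

3.16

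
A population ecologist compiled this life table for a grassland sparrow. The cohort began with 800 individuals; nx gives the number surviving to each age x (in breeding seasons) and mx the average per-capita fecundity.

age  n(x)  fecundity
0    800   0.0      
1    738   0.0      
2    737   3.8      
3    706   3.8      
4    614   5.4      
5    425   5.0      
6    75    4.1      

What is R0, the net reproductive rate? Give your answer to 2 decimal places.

14.04

lx = nx/n0 = nx/800: 1, 0.9225, 0.92125, 0.8825, 0.7675, 0.53125, 0.09375
lx·mx by age: 0, 0, 3.50075, 3.3535, 4.1445, 2.65625, 0.384375
R0 = Σ lx·mx = 14.039375 → 14.04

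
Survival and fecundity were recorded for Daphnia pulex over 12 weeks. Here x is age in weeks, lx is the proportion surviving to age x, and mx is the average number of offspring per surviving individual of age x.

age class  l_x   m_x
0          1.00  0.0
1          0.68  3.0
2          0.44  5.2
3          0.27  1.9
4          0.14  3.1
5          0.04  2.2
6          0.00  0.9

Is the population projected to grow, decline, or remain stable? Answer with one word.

R0 = Σ lx·mx = 0 + 2.04 + 2.288 + 0.513 + 0.434 + 0.088 + 0 = 5.363
R0 > 1, so the population is growing.

growing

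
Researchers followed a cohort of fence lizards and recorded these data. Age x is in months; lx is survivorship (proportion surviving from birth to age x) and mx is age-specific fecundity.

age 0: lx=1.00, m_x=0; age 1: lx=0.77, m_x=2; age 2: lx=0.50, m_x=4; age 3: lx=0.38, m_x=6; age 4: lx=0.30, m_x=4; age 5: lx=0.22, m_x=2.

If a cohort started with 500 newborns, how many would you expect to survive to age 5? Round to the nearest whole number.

110

Expected survivors = N0 · l_5 = 500 × 0.22 = 110 → 110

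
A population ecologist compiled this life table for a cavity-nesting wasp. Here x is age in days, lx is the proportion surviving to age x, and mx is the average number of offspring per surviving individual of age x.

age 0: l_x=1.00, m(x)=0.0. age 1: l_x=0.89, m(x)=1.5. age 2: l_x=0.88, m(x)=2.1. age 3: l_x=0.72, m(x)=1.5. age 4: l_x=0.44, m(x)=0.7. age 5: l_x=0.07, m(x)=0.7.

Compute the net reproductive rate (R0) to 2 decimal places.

4.62

lx·mx by age: 0, 1.335, 1.848, 1.08, 0.308, 0.049
R0 = Σ lx·mx = 4.62 → 4.62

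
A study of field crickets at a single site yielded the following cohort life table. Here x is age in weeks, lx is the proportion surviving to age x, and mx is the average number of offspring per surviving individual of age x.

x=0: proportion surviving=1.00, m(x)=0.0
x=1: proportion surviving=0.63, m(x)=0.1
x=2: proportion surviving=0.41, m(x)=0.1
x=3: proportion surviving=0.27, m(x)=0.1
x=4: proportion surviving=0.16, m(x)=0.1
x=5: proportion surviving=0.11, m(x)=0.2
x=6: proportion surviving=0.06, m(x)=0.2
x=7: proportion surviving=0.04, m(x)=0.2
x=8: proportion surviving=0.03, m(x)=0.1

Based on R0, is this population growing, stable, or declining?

declining

R0 = Σ lx·mx = 0 + 0.063 + 0.041 + 0.027 + 0.016 + 0.022 + 0.012 + 0.008 + 0.003 = 0.192
R0 < 1, so the population is declining.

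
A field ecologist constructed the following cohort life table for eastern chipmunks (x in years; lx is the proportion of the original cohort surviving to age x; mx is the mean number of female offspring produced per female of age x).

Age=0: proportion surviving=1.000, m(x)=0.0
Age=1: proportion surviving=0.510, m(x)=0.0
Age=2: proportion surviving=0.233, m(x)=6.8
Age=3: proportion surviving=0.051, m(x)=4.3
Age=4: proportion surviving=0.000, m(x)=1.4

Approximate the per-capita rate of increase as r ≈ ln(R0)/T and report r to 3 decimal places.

R0 = Σ lx·mx = 0 + 0 + 1.5844 + 0.2193 + 0 = 1.8037
Σ x·lx·mx = 3.8267; T = 3.8267/1.8037 = 2.12158…
r ≈ ln(R0)/T = ln(1.8037)/2.12158… = 0.27802… → 0.278

0.278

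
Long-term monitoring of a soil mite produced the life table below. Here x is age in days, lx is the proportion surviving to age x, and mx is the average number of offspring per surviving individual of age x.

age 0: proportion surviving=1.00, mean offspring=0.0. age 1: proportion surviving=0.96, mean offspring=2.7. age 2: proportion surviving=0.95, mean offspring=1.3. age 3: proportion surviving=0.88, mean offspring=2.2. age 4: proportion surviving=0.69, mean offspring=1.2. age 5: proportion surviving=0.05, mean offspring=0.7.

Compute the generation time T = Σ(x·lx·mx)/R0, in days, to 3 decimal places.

2.167

lx·mx: 0, 2.592, 1.235, 1.936, 0.828, 0.035 → R0 = 6.626
x·lx·mx: 0, 2.592, 2.47, 5.808, 3.312, 0.175 → Σ = 14.357
T = 14.357 / 6.626 = 2.166767… → 2.167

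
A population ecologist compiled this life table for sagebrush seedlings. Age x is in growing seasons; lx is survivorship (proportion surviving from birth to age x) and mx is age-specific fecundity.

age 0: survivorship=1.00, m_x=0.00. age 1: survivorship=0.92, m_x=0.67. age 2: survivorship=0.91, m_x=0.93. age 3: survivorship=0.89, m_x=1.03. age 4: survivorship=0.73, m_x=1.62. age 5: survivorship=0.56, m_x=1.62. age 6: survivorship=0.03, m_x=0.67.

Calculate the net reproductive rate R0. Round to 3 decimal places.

4.489

lx·mx by age: 0, 0.6164, 0.8463, 0.9167, 1.1826, 0.9072, 0.0201
R0 = Σ lx·mx = 4.4893 → 4.489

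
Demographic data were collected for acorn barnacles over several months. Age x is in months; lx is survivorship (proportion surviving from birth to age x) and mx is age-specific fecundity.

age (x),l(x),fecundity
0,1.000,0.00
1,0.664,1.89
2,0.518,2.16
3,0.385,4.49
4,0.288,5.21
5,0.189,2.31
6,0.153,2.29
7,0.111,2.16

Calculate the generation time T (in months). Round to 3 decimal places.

3.114

lx·mx: 0, 1.25496, 1.11888, 1.72865, 1.50048, 0.43659, 0.35037, 0.23976 → R0 = 6.62969
x·lx·mx: 0, 1.25496, 2.23776, 5.18595, 6.00192, 2.18295, 2.10222, 1.67832 → Σ = 20.64408
T = 20.64408 / 6.62969 = 3.113883… → 3.114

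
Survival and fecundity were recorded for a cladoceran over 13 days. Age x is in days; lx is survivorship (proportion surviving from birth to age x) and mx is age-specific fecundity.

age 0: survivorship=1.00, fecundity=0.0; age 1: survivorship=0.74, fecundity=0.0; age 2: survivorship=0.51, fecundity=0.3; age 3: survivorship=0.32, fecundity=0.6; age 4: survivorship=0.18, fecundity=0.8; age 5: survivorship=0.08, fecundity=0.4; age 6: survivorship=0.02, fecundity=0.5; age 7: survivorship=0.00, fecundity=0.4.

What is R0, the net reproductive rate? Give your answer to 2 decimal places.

0.53

lx·mx by age: 0, 0, 0.153, 0.192, 0.144, 0.032, 0.01, 0
R0 = Σ lx·mx = 0.531 → 0.53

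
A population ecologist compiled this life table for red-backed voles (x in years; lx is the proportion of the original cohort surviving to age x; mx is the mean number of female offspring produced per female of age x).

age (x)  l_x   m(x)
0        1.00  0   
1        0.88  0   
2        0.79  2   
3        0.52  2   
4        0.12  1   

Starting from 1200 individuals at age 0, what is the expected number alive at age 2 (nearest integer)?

948

Expected survivors = N0 · l_2 = 1200 × 0.79 = 948 → 948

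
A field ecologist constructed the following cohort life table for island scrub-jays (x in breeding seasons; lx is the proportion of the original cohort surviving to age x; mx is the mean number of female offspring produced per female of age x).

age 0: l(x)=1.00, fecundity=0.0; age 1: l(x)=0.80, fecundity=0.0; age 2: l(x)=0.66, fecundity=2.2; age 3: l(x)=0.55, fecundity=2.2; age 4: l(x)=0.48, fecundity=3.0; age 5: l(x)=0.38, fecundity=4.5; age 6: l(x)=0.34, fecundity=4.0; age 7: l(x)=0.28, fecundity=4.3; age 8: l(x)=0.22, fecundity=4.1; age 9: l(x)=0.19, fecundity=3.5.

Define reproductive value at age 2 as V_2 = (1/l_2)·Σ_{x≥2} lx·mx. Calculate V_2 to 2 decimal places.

15.07

lx·mx for x ≥ 2: 1.452, 1.21, 1.44, 1.71, 1.36, 1.204, 0.902, 0.665 → sum = 9.943
V_2 = 9.943 / l_2 = 9.943 / 0.66 = 15.065152… → 15.07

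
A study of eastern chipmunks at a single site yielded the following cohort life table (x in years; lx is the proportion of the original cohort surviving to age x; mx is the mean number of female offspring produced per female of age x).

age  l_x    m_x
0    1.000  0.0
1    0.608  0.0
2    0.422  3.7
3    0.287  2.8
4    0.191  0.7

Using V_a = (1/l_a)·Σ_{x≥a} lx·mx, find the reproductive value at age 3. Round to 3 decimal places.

3.266

lx·mx for x ≥ 3: 0.8036, 0.1337 → sum = 0.9373
V_3 = 0.9373 / l_3 = 0.9373 / 0.287 = 3.265854… → 3.266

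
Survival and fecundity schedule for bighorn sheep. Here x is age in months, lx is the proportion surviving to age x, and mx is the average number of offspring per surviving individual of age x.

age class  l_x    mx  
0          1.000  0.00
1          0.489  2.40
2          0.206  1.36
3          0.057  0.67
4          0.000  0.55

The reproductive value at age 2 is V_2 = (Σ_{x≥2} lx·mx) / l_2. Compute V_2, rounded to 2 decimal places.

1.55

lx·mx for x ≥ 2: 0.28016, 0.03819, 0 → sum = 0.31835
V_2 = 0.31835 / l_2 = 0.31835 / 0.206 = 1.545388… → 1.55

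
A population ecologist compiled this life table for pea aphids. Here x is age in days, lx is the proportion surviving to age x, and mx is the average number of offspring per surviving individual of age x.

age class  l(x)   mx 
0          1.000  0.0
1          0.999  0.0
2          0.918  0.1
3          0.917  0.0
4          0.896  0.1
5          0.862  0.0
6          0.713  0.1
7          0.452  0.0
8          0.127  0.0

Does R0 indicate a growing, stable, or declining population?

R0 = Σ lx·mx = 0 + 0 + 0.0918 + 0 + 0.0896 + 0 + 0.0713 + 0 + 0 = 0.2527
R0 < 1, so the population is declining.

declining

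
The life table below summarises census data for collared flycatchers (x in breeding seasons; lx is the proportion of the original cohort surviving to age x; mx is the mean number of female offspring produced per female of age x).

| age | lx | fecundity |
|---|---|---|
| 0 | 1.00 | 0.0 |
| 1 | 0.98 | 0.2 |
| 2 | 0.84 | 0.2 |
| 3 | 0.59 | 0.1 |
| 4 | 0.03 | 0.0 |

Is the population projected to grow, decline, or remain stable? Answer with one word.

R0 = Σ lx·mx = 0 + 0.196 + 0.168 + 0.059 + 0 = 0.423
R0 < 1, so the population is declining.

declining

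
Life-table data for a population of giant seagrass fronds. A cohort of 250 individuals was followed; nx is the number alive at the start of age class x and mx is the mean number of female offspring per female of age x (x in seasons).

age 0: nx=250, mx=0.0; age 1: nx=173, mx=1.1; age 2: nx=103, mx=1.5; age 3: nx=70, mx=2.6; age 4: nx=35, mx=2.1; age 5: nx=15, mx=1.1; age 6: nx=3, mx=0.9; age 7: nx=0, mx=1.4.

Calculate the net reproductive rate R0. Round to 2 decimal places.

lx = nx/n0 = nx/250: 1, 0.692, 0.412, 0.28, 0.14, 0.06, 0.012, 0
lx·mx by age: 0, 0.7612, 0.618, 0.728, 0.294, 0.066, 0.0108, 0
R0 = Σ lx·mx = 2.478 → 2.48

2.48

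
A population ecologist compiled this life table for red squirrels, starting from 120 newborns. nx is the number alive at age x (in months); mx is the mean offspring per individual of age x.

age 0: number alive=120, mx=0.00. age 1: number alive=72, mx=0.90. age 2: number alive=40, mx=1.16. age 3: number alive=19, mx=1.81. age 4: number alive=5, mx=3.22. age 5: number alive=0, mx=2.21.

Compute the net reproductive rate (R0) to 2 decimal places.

lx = nx/n0 = nx/120: 1, 0.6, 0.33333…, 0.15833…, 0.04167…, 0
lx·mx by age: 0, 0.54, 0.386667…, 0.286583…, 0.134167…, 0
R0 = Σ lx·mx = 1.347417… → 1.35

1.35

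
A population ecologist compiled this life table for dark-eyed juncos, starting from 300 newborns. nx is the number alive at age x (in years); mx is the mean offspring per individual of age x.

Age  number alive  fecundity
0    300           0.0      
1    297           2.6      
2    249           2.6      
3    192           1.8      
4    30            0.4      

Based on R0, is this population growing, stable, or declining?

lx = nx/n0 = nx/300: 1, 0.99, 0.83, 0.64, 0.1
R0 = Σ lx·mx = 0 + 2.574 + 2.158 + 1.152 + 0.04 = 5.924
R0 > 1, so the population is growing.

growing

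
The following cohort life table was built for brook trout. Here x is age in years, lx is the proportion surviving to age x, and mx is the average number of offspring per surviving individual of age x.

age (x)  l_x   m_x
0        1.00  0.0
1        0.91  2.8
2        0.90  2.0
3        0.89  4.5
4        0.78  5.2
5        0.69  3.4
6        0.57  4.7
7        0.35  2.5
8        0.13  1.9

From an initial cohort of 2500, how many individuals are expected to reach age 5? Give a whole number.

Expected survivors = N0 · l_5 = 2500 × 0.69 = 1725 → 1725

1725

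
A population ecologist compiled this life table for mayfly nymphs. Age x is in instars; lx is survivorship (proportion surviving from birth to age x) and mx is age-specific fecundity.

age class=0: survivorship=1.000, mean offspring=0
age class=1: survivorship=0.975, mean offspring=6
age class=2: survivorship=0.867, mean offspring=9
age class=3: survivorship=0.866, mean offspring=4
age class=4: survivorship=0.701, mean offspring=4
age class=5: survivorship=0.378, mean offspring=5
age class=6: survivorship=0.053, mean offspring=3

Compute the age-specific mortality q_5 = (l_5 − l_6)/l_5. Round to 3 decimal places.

0.860

q_5 = (l_5 − l_6) / l_5 = (0.378 − 0.053) / 0.378
     = 0.325 / 0.378 = 0.859788… → 0.860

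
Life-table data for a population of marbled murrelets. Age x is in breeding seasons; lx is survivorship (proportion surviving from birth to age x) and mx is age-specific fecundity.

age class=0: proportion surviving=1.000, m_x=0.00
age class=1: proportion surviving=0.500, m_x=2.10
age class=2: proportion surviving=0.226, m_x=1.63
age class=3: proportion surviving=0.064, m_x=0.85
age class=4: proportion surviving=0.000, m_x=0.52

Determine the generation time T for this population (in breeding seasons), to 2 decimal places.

lx·mx: 0, 1.05, 0.36838, 0.0544, 0 → R0 = 1.47278
x·lx·mx: 0, 1.05, 0.73676, 0.1632, 0 → Σ = 1.94996
T = 1.94996 / 1.47278 = 1.324… → 1.32

1.32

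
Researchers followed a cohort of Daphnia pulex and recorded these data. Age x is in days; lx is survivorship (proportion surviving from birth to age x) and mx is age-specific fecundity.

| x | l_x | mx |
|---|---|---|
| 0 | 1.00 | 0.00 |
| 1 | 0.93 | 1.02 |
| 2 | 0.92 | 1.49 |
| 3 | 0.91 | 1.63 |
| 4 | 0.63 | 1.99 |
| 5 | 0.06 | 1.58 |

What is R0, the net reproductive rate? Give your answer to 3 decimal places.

5.151

lx·mx by age: 0, 0.9486, 1.3708, 1.4833, 1.2537, 0.0948
R0 = Σ lx·mx = 5.1512 → 5.151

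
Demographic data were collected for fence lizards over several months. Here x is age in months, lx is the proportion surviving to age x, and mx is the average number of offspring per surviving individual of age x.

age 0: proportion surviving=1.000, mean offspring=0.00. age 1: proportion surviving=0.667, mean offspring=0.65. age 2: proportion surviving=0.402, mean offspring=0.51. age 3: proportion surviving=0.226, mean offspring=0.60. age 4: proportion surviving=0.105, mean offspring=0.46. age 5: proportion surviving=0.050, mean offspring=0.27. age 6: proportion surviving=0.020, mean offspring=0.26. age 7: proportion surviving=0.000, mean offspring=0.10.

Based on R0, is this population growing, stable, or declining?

declining

R0 = Σ lx·mx = 0 + 0.43355 + 0.20502 + 0.1356 + 0.0483 + 0.0135 + 0.0052 + 0 = 0.84117
R0 < 1, so the population is declining.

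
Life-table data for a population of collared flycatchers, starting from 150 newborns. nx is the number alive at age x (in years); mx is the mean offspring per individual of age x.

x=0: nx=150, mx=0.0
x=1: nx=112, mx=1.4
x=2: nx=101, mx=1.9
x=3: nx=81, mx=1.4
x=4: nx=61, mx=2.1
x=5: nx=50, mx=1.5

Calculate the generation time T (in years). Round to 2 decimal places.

lx = nx/n0 = nx/150: 1, 0.74667…, 0.67333…, 0.54, 0.40667…, 0.33333…
lx·mx: 0, 1.045333…, 1.279333…, 0.756, 0.854…, 0.5… → R0 = 4.434667…
x·lx·mx: 0, 1.045333…, 2.558667…, 2.268, 3.416…, 2.5… → Σ = 11.788…
T = 11.788… / 4.434667… = 2.658148… → 2.66

2.66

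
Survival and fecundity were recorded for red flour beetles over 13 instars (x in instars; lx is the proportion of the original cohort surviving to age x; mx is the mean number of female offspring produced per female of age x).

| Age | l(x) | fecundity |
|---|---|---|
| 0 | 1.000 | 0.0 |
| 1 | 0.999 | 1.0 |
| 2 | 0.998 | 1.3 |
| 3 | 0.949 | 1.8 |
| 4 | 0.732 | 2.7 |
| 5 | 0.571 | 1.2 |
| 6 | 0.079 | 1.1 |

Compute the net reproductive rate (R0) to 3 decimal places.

6.753

lx·mx by age: 0, 0.999, 1.2974, 1.7082, 1.9764, 0.6852, 0.0869
R0 = Σ lx·mx = 6.7531 → 6.753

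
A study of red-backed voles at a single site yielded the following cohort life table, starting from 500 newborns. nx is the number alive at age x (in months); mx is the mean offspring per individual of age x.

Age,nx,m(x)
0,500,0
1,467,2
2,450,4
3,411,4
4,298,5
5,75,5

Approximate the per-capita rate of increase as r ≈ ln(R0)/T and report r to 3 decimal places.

0.911

lx = nx/n0 = nx/500: 1, 0.934, 0.9, 0.822, 0.596, 0.15
R0 = Σ lx·mx = 0 + 1.868 + 3.6 + 3.288 + 2.98 + 0.75 = 12.486
Σ x·lx·mx = 34.602; T = 34.602/12.486 = 2.77126…
r ≈ ln(R0)/T = ln(12.486)/2.77126… = 0.911… → 0.911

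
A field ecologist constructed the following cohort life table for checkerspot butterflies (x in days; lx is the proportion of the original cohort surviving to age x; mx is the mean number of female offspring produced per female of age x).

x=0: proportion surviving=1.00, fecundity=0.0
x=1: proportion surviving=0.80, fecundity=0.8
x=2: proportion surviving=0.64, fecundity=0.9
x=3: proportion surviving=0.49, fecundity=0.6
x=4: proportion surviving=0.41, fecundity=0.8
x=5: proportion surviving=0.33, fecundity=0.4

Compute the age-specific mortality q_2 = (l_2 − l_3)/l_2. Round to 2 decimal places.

0.23

q_2 = (l_2 − l_3) / l_2 = (0.64 − 0.49) / 0.64
     = 0.15 / 0.64 = 0.234375 → 0.23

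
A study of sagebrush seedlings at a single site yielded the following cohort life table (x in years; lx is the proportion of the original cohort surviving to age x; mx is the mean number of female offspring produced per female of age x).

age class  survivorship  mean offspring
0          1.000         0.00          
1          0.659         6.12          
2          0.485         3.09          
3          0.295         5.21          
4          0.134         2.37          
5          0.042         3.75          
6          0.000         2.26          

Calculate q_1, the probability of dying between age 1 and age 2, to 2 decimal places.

0.26

q_1 = (l_1 − l_2) / l_1 = (0.659 − 0.485) / 0.659
     = 0.174 / 0.659 = 0.264036… → 0.26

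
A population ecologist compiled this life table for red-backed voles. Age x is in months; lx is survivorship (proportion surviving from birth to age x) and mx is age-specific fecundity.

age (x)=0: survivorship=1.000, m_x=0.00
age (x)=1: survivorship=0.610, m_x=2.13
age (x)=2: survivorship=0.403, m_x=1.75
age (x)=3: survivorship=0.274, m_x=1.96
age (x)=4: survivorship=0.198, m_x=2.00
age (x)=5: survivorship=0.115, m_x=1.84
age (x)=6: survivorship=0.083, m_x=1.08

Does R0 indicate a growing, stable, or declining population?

growing

R0 = Σ lx·mx = 0 + 1.2993 + 0.70525 + 0.53704 + 0.396 + 0.2116 + 0.08964 = 3.23883
R0 > 1, so the population is growing.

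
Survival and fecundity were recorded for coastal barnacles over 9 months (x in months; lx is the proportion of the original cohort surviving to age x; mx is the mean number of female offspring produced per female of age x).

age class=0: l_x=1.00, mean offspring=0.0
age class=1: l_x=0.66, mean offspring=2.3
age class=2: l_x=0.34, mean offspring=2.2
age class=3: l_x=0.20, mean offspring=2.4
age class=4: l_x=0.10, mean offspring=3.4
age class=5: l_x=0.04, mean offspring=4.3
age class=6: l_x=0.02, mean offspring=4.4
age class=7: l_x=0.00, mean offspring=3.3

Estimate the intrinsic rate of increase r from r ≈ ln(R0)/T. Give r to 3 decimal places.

0.561

R0 = Σ lx·mx = 0 + 1.518 + 0.748 + 0.48 + 0.34 + 0.172 + 0.088 + 0 = 3.346
Σ x·lx·mx = 7.202; T = 7.202/3.346 = 2.15242…
r ≈ ln(R0)/T = ln(3.346)/2.15242… = 0.56112… → 0.561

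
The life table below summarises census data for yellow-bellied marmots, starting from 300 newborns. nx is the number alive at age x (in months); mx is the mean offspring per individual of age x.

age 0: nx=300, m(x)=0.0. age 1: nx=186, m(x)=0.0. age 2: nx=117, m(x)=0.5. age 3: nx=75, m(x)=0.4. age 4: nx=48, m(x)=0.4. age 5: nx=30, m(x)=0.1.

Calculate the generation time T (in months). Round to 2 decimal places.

2.70

lx = nx/n0 = nx/300: 1, 0.62, 0.39, 0.25, 0.16, 0.1
lx·mx: 0, 0, 0.195, 0.1, 0.064, 0.01 → R0 = 0.369
x·lx·mx: 0, 0, 0.39, 0.3, 0.256, 0.05 → Σ = 0.996
T = 0.996 / 0.369 = 2.699187… → 2.70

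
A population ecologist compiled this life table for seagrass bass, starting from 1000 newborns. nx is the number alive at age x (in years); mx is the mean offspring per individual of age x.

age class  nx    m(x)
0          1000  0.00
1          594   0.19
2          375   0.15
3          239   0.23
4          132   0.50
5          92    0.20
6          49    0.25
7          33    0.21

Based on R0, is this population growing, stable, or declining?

declining

lx = nx/n0 = nx/1000: 1, 0.594, 0.375, 0.239, 0.132, 0.092, 0.049, 0.033
R0 = Σ lx·mx = 0 + 0.11286 + 0.05625 + 0.05497 + 0.066 + 0.0184 + 0.01225 + 0.00693 = 0.32766
R0 < 1, so the population is declining.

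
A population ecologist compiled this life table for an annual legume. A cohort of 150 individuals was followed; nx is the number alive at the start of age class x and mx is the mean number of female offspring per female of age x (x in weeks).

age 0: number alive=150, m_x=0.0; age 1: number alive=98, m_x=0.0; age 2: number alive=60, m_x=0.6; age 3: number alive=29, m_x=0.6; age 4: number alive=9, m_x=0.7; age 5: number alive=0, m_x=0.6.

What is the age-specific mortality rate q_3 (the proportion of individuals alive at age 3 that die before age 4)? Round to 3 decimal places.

0.690

lx = nx/n0 = nx/150: 1, 0.65333…, 0.4, 0.19333…, 0.06, 0
q_3 = (l_3 − l_4) / l_3 = (0.193333… − 0.06) / 0.193333…
     = 0.133333… / 0.193333… = 0.689655… → 0.690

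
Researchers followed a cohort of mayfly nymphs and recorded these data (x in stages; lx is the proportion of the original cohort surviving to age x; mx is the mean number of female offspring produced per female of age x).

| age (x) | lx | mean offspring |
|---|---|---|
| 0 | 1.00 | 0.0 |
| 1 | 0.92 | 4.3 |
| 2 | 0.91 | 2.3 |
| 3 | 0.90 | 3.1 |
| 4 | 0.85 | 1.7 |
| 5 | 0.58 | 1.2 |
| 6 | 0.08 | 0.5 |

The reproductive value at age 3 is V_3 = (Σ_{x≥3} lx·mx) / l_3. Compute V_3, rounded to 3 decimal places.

5.523

lx·mx for x ≥ 3: 2.79, 1.445, 0.696, 0.04 → sum = 4.971
V_3 = 4.971 / l_3 = 4.971 / 0.9 = 5.523333… → 5.523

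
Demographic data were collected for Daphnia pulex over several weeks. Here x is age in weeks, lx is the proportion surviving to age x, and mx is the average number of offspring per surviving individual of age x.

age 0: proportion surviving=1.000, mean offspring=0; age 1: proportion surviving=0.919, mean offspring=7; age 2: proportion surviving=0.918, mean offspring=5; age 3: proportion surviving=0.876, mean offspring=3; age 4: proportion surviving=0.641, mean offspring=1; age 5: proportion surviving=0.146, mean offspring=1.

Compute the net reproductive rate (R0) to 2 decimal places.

14.44

lx·mx by age: 0, 6.433, 4.59, 2.628, 0.641, 0.146
R0 = Σ lx·mx = 14.438 → 14.44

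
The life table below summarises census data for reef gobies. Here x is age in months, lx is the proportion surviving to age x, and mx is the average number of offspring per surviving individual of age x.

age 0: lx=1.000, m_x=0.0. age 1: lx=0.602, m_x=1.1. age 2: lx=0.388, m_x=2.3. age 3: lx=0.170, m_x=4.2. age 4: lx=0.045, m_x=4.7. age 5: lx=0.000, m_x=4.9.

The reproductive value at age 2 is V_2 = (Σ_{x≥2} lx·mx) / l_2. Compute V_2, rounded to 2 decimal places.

4.69

lx·mx for x ≥ 2: 0.8924, 0.714, 0.2115, 0 → sum = 1.8179
V_2 = 1.8179 / l_2 = 1.8179 / 0.388 = 4.685309… → 4.69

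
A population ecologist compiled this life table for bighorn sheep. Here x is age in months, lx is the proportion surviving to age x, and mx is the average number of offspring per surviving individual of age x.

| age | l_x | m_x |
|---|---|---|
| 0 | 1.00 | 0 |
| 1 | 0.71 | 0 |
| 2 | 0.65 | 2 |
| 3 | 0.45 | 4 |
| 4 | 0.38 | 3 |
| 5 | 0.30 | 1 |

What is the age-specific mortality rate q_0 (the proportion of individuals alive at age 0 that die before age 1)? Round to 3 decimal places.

0.290

q_0 = (l_0 − l_1) / l_0 = (1 − 0.71) / 1
     = 0.29 / 1 = 0.29 → 0.290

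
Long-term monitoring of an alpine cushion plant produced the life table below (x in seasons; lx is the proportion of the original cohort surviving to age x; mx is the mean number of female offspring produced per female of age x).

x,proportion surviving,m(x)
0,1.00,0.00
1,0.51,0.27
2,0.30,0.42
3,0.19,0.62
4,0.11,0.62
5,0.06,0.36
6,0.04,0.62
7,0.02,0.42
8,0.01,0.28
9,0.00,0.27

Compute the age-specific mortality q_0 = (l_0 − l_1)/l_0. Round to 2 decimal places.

q_0 = (l_0 − l_1) / l_0 = (1 − 0.51) / 1
     = 0.49 / 1 = 0.49 → 0.49

0.49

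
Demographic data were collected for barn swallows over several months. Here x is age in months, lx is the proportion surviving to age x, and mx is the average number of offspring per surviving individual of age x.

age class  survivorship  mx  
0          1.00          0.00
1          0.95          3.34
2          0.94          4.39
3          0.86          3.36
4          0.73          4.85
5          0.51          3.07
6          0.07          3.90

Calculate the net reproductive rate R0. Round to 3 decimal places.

15.568

lx·mx by age: 0, 3.173, 4.1266, 2.8896, 3.5405, 1.5657, 0.273
R0 = Σ lx·mx = 15.5684 → 15.568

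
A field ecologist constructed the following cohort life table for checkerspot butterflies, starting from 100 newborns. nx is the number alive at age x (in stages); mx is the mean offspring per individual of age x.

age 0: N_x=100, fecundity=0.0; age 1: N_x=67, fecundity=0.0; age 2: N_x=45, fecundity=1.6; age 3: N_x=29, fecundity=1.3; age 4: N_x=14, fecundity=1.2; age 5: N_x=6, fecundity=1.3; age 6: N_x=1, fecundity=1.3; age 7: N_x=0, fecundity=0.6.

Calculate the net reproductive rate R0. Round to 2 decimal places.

1.36

lx = nx/n0 = nx/100: 1, 0.67, 0.45, 0.29, 0.14, 0.06, 0.01, 0
lx·mx by age: 0, 0, 0.72, 0.377, 0.168, 0.078, 0.013, 0
R0 = Σ lx·mx = 1.356 → 1.36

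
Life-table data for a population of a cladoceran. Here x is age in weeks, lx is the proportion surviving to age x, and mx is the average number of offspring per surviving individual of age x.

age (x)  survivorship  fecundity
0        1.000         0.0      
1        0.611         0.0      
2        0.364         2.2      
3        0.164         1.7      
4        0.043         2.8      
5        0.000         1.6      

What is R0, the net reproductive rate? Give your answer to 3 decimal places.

lx·mx by age: 0, 0, 0.8008, 0.2788, 0.1204, 0
R0 = Σ lx·mx = 1.2 → 1.200

1.200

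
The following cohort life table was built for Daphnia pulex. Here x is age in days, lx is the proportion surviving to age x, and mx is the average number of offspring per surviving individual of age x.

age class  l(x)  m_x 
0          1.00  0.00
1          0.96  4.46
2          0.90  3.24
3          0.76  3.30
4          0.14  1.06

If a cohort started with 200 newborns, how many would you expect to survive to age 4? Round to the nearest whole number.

Expected survivors = N0 · l_4 = 200 × 0.14 = 28 → 28

28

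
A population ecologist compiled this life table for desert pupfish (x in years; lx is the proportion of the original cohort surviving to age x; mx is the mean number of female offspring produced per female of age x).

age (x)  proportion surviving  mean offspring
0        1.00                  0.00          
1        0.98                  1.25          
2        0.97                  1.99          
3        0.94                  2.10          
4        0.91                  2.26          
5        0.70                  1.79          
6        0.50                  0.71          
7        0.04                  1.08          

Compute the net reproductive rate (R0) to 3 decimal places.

8.837

lx·mx by age: 0, 1.225, 1.9303, 1.974, 2.0566, 1.253, 0.355, 0.0432
R0 = Σ lx·mx = 8.8371 → 8.837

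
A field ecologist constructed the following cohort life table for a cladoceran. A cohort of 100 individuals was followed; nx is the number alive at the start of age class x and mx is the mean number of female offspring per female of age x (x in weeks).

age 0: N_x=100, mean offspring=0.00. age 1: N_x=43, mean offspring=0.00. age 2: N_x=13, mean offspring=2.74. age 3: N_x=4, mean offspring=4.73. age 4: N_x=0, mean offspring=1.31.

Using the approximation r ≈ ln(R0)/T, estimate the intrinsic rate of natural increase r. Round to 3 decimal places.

-0.258

lx = nx/n0 = nx/100: 1, 0.43, 0.13, 0.04, 0
R0 = Σ lx·mx = 0 + 0 + 0.3562 + 0.1892 + 0 = 0.5454
Σ x·lx·mx = 1.28; T = 1.28/0.5454 = 2.3469…
r ≈ ln(R0)/T = ln(0.5454)/2.3469… = -0.25831… → -0.258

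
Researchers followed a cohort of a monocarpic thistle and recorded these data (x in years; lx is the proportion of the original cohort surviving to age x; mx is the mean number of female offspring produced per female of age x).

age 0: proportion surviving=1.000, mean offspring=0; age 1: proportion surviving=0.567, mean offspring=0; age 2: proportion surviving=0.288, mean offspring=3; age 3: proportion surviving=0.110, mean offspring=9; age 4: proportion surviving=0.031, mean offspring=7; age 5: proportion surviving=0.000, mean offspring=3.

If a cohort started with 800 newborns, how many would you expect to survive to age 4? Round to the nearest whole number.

25

Expected survivors = N0 · l_4 = 800 × 0.031 = 24.8 → 25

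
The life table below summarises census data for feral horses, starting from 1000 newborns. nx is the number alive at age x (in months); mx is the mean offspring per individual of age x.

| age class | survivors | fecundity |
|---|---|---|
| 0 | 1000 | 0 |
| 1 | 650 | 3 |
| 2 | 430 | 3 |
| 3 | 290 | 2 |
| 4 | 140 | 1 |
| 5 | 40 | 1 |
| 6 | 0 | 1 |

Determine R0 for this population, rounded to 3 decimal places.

4.000

lx = nx/n0 = nx/1000: 1, 0.65, 0.43, 0.29, 0.14, 0.04, 0
lx·mx by age: 0, 1.95, 1.29, 0.58, 0.14, 0.04, 0
R0 = Σ lx·mx = 4 → 4.000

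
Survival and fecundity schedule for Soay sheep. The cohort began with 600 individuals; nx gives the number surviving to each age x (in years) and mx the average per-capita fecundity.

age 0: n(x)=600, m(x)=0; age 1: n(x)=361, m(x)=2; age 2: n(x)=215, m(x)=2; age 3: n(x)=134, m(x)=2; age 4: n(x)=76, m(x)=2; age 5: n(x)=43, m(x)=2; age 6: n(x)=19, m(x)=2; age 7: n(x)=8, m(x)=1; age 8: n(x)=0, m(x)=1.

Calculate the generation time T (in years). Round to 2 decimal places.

lx = nx/n0 = nx/600: 1, 0.60167…, 0.35833…, 0.22333…, 0.12667…, 0.07167…, 0.03167…, 0.01333…, 0
lx·mx: 0, 1.203333…, 0.716667…, 0.446667…, 0.253333…, 0.143333…, 0.063333…, 0.013333…, 0 → R0 = 2.84…
x·lx·mx: 0, 1.203333…, 1.433333…, 1.34…, 1.013333…, 0.716667…, 0.38…, 0.093333…, 0 → Σ = 6.18…
T = 6.18… / 2.84… = 2.176056… → 2.18

2.18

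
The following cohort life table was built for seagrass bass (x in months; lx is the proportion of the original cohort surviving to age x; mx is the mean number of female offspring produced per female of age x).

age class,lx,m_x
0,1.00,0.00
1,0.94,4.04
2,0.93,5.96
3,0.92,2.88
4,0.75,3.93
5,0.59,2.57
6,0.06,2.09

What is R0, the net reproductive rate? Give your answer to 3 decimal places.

16.579

lx·mx by age: 0, 3.7976, 5.5428, 2.6496, 2.9475, 1.5163, 0.1254
R0 = Σ lx·mx = 16.5792 → 16.579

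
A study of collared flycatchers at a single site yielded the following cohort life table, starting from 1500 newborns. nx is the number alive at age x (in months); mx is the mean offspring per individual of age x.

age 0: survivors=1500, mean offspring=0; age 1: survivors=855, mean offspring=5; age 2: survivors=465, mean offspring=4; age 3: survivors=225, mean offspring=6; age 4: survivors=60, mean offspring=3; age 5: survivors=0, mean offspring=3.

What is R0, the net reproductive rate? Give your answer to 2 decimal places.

5.11

lx = nx/n0 = nx/1500: 1, 0.57, 0.31, 0.15, 0.04, 0
lx·mx by age: 0, 2.85, 1.24, 0.9, 0.12, 0
R0 = Σ lx·mx = 5.11 → 5.11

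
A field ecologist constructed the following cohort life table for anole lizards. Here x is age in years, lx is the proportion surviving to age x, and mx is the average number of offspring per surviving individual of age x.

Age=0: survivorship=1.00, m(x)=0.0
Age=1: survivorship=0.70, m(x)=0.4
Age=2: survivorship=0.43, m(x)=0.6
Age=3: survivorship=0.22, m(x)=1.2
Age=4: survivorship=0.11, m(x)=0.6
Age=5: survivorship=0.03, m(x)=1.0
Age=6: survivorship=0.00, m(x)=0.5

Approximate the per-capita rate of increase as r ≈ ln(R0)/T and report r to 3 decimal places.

-0.048

R0 = Σ lx·mx = 0 + 0.28 + 0.258 + 0.264 + 0.066 + 0.03 + 0 = 0.898
Σ x·lx·mx = 2.002; T = 2.002/0.898 = 2.2294…
r ≈ ln(R0)/T = ln(0.898)/2.2294… = -0.04826… → -0.048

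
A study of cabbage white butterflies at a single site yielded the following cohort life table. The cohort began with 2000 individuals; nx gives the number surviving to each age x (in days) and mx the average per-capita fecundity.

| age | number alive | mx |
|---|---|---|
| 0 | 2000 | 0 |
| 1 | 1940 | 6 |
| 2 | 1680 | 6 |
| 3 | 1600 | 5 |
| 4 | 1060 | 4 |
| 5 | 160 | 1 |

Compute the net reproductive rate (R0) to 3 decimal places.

lx = nx/n0 = nx/2000: 1, 0.97, 0.84, 0.8, 0.53, 0.08
lx·mx by age: 0, 5.82, 5.04, 4, 2.12, 0.08
R0 = Σ lx·mx = 17.06 → 17.060

17.060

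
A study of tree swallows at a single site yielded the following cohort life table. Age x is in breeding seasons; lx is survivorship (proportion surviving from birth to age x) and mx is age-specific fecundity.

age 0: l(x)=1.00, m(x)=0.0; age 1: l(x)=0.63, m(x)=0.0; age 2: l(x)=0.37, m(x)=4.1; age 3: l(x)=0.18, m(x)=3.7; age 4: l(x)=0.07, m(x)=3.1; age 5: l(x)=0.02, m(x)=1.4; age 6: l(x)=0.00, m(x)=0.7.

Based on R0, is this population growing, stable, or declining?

growing

R0 = Σ lx·mx = 0 + 0 + 1.517 + 0.666 + 0.217 + 0.028 + 0 = 2.428
R0 > 1, so the population is growing.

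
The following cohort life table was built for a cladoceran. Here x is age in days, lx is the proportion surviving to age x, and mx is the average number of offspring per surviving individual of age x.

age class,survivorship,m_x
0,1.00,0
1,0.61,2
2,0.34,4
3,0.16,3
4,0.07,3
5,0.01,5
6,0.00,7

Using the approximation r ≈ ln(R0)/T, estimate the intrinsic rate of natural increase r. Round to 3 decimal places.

R0 = Σ lx·mx = 0 + 1.22 + 1.36 + 0.48 + 0.21 + 0.05 + 0 = 3.32
Σ x·lx·mx = 6.47; T = 6.47/3.32 = 1.9488…
r ≈ ln(R0)/T = ln(3.32)/1.9488… = 0.61575… → 0.616

0.616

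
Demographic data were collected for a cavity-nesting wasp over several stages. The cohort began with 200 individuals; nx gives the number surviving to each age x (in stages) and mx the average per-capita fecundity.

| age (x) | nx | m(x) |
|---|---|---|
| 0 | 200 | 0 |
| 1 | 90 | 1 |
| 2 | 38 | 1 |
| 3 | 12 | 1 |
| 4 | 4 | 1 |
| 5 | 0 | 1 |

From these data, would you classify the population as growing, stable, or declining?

declining

lx = nx/n0 = nx/200: 1, 0.45, 0.19, 0.06, 0.02, 0
R0 = Σ lx·mx = 0 + 0.45 + 0.19 + 0.06 + 0.02 + 0 = 0.72
R0 < 1, so the population is declining.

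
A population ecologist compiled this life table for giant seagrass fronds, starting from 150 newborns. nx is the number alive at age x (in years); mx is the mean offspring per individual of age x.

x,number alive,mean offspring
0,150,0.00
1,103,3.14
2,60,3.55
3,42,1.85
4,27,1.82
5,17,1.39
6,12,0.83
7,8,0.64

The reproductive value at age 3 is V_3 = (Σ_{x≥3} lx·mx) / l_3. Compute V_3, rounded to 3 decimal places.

3.942

lx = nx/n0 = nx/150: 1, 0.68667…, 0.4, 0.28, 0.18, 0.11333…, 0.08, 0.05333…
lx·mx for x ≥ 3: 0.518, 0.3276, 0.157533…, 0.0664, 0.034133… → sum = 1.103667…
V_3 = 1.103667… / l_3 = 1.103667… / 0.28 = 3.941667… → 3.942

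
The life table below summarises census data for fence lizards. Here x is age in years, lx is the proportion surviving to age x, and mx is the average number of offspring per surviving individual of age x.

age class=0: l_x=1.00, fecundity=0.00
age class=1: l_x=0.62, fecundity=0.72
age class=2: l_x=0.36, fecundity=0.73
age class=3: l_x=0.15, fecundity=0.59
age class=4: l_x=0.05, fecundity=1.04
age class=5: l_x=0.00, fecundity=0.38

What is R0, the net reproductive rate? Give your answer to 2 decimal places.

lx·mx by age: 0, 0.4464, 0.2628, 0.0885, 0.052, 0
R0 = Σ lx·mx = 0.8497 → 0.85

0.85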